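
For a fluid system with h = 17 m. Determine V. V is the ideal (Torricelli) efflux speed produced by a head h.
Formula: V = \sqrt{2 g h}
V = √(2·9.81·17) = 18.26 m/s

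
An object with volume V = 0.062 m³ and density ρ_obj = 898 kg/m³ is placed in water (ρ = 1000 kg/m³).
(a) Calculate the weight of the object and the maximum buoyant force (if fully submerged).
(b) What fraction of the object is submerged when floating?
(a) W=rho_obj*g*V=898*9.81*0.062=546.2 N; F_B(max)=rho*g*V=1000*9.81*0.062=608.2 N
(b) Floating fraction=rho_obj/rho=898/1000=0.898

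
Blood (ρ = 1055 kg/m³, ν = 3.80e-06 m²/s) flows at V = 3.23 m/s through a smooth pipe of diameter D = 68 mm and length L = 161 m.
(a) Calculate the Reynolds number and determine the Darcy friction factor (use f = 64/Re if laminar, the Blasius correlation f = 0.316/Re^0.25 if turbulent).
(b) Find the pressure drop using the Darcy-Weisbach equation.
(a) Re = V·D/ν = 3.23·0.068/3.80e-06 = 57800 → turbulent (Re > 4000); f = 0.316/Re^0.25 = 0.316/57800^0.25 = 0.02038
(b) Darcy-Weisbach: ΔP = f·(L/D)·½ρV²/1000 = 0.02038·(161/0.068)·½·1055·3.23²/1000 = 265.6 kPa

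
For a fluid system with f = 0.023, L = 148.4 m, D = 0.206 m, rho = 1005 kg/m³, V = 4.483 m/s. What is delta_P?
Formula: \Delta P = f \frac{L}{D} \frac{\rho V^2}{2}
delta_P = 0.023·(148.4/0.206)·0.5·1005·4.483²/1000 = 167.3 kPa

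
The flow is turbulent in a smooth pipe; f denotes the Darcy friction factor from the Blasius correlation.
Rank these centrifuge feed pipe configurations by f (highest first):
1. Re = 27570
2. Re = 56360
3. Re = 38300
Case 1: f = 0.02452
Case 2: f = 0.02051
Case 3: f = 0.02259
Ranking (highest first): 1, 3, 2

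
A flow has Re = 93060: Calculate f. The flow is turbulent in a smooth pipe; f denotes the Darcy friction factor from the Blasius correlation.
Formula: f = \frac{0.316}{Re^{0.25}}
f = 0.316/93060^0.25 = 0.01809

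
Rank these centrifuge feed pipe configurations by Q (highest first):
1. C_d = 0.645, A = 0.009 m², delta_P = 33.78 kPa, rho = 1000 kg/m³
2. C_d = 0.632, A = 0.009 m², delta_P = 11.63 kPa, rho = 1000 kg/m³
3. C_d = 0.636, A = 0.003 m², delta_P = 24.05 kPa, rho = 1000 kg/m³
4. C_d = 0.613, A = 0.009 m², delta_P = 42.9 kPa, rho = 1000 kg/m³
Case 1: Q = 47.71 L/s
Case 2: Q = 27.43 L/s
Case 3: Q = 13.23 L/s
Case 4: Q = 51.1 L/s
Ranking (highest first): 4, 1, 2, 3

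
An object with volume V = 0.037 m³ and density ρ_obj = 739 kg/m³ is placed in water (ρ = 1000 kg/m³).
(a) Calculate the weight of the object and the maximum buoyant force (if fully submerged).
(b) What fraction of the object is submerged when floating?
(a) W=rho_obj*g*V=739*9.81*0.037=268.2 N; F_B(max)=rho*g*V=1000*9.81*0.037=363.0 N
(b) Floating fraction=rho_obj/rho=739/1000=0.739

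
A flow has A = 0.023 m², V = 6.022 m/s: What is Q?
Formula: Q = A V
Q = 0.023·6.022·1000 = 138.5 L/s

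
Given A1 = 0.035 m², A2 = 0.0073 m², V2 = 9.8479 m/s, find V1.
Formula: V_2 = \frac{A_1 V_1}{A_2}
Substituting knowns: 9.8479 = 0.035·V1/0.0073
Solving for V1: V1 = 9.8479·0.0073/0.035 = 2.054 m/s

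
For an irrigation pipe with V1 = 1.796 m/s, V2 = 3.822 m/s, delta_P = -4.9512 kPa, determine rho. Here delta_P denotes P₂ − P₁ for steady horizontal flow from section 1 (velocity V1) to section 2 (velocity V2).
Formula: \Delta P = \frac{1}{2} \rho (V_1^2 - V_2^2)
Substituting knowns: -4.9512 = 0.5·rho·(1.796² − 3.822²)/1000
Solving for rho: rho = 2·(-4.9512·1000)/(1.796² − 3.822²) = 870 kg/m³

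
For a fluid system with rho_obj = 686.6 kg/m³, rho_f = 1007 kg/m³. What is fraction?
Formula: f_{sub} = \frac{\rho_{obj}}{\rho_f}
fraction = 686.6/1007 = 0.6818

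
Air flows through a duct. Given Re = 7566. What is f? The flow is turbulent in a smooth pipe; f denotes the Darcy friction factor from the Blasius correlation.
Formula: f = \frac{0.316}{Re^{0.25}}
f = 0.316/7566^0.25 = 0.03388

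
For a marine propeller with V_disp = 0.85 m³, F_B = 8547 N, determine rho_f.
Formula: F_B = \rho_f g V_{disp}
Substituting knowns: 8547 = rho_f·9.81·0.85
Solving for rho_f: rho_f = 8547/(9.81·0.85) = 1025 kg/m³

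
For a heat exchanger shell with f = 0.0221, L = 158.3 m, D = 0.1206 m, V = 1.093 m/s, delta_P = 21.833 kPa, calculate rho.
Formula: \Delta P = f \frac{L}{D} \frac{\rho V^2}{2}
Substituting knowns: 21.833 = 0.0221·(158.3/0.1206)·0.5·rho·1.093²/1000
Solving for rho: rho = (21.833·1000)/(0.0221·(158.3/0.1206)·0.5·1.093²) = 1260 kg/m³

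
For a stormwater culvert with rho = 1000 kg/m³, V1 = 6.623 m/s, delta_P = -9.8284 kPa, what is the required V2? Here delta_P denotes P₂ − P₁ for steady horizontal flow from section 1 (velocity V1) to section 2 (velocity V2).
Formula: \Delta P = \frac{1}{2} \rho (V_1^2 - V_2^2)
Substituting knowns: -9.8284 = 0.5·1000·(6.623² − V2²)/1000
Solving for V2: V2 = √(6.623² − 2·(-9.8284·1000)/1000) = 7.97 m/s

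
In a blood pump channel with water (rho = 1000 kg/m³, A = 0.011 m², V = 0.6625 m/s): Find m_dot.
Formula: \dot{m} = \rho A V
m_dot = 1000·0.011·0.6625 = 7.287 kg/s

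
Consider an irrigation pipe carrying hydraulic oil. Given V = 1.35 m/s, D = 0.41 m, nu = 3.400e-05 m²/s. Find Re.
Formula: Re = \frac{V D}{\nu}
Re = 1.35·0.41/3.400e-05 = 16279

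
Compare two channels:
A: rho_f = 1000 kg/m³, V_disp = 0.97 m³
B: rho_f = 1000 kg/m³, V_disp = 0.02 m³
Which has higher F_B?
F_B(A) = 9516 N, F_B(B) = 196.2 N. Answer: A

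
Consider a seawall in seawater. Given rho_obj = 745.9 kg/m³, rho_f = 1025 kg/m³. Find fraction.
Formula: f_{sub} = \frac{\rho_{obj}}{\rho_f}
fraction = 745.9/1025 = 0.7277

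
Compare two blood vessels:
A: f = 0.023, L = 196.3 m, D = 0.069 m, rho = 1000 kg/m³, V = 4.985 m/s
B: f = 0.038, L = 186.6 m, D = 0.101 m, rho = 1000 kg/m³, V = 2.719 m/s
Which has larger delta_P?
delta_P(A) = 813 kPa, delta_P(B) = 259.5 kPa. Answer: A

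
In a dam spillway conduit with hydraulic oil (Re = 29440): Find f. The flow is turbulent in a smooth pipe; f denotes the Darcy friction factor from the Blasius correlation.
Formula: f = \frac{0.316}{Re^{0.25}}
f = 0.316/29440^0.25 = 0.02412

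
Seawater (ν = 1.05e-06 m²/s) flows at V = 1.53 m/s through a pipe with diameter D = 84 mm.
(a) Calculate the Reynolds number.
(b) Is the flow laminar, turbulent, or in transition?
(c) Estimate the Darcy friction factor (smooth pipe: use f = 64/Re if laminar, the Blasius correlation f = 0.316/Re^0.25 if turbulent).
(a) Re = V·D/ν = 1.53·0.084/1.05e-06 = 122400
(b) Flow regime: turbulent (Re > 4000)
(c) Friction factor: f = 0.316/Re^0.25 = 0.316/122400^0.25 = 0.01689 (Blasius is strictly valid for Re ≲ 1e5; used here as the smooth-pipe estimate the problem specifies)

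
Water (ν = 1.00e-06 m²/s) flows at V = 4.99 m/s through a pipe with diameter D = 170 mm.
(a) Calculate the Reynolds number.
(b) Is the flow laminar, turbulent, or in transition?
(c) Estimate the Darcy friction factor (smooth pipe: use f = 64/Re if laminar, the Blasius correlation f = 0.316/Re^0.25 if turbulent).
(a) Re = V·D/ν = 4.99·0.17/1.00e-06 = 848300
(b) Flow regime: turbulent (Re > 4000)
(c) Friction factor: f = 0.316/Re^0.25 = 0.316/848300^0.25 = 0.01041 (Blasius is strictly valid for Re ≲ 1e5; used here as the smooth-pipe estimate the problem specifies)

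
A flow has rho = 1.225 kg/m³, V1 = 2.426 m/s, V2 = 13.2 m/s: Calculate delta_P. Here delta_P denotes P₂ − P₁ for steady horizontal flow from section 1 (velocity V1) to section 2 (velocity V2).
Formula: \Delta P = \frac{1}{2} \rho (V_1^2 - V_2^2)
delta_P = 0.5·1.225·(2.426² − 13.2²)/1000 = -0.1031 kPa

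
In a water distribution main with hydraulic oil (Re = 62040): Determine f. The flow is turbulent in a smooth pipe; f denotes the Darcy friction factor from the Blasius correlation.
Formula: f = \frac{0.316}{Re^{0.25}}
f = 0.316/62040^0.25 = 0.02002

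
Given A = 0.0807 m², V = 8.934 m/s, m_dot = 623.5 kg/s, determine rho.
Formula: \dot{m} = \rho A V
Substituting knowns: 623.5 = rho·0.0807·8.934
Solving for rho: rho = 623.5/(0.0807·8.934) = 864.8 kg/m³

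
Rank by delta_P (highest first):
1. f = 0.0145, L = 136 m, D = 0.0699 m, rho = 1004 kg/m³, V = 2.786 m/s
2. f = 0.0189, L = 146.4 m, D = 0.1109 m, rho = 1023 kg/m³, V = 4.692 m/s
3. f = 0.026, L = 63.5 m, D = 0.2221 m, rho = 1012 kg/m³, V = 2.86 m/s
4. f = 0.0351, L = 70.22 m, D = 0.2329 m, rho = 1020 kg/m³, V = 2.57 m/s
Case 1: delta_P = 109.9 kPa
Case 2: delta_P = 281 kPa
Case 3: delta_P = 30.77 kPa
Case 4: delta_P = 35.65 kPa
Ranking (highest first): 2, 1, 4, 3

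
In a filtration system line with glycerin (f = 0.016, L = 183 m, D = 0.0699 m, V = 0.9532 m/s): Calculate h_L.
Formula: h_L = f \frac{L}{D} \frac{V^2}{2g}
h_L = 0.016·(183/0.0699)·0.9532²/(2·9.81) = 1.94 m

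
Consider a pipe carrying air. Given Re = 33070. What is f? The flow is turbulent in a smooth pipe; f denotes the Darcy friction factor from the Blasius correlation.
Formula: f = \frac{0.316}{Re^{0.25}}
f = 0.316/33070^0.25 = 0.02343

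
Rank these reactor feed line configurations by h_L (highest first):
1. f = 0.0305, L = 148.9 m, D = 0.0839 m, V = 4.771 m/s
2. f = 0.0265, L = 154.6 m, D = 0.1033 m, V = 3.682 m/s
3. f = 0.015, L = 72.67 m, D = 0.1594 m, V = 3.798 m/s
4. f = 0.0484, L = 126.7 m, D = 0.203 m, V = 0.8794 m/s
Case 1: h_L = 62.8 m
Case 2: h_L = 27.4 m
Case 3: h_L = 5.028 m
Case 4: h_L = 1.191 m
Ranking (highest first): 1, 2, 3, 4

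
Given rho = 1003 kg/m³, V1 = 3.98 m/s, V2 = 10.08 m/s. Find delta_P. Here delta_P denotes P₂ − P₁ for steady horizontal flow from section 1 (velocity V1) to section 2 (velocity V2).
Formula: \Delta P = \frac{1}{2} \rho (V_1^2 - V_2^2)
delta_P = 0.5·1003·(3.98² − 10.08²)/1000 = -43.01 kPa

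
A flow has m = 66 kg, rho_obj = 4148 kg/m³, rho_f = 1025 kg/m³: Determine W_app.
Formula: W_{app} = mg\left(1 - \frac{\rho_f}{\rho_{obj}}\right)
W_app = 66·9.81·(1 − 1025/4148) = 487.5 N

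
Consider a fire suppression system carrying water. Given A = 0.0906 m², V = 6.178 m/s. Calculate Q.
Formula: Q = A V
Q = 0.0906·6.178·1000 = 559.7 L/s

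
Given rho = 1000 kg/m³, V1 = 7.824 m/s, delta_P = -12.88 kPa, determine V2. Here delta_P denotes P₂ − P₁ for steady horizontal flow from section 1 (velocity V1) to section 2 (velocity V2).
Formula: \Delta P = \frac{1}{2} \rho (V_1^2 - V_2^2)
Substituting knowns: -12.88 = 0.5·1000·(7.824² − V2²)/1000
Solving for V2: V2 = √(7.824² − 2·(-12.88·1000)/1000) = 9.326 m/s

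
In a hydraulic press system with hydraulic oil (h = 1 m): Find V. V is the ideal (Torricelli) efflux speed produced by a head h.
Formula: V = \sqrt{2 g h}
V = √(2·9.81·1) = 4.429 m/s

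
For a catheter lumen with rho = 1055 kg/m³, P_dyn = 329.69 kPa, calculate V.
Formula: P_{dyn} = \frac{1}{2} \rho V^2
Substituting knowns: 329.69 = 0.5·1055·V²/1000
Solving for V: V = √(2·(329.69·1000)/1055) = 25 m/s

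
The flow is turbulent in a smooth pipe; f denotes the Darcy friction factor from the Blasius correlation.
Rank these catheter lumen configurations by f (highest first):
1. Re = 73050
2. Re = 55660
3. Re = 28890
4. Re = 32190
Case 1: f = 0.01922
Case 2: f = 0.02057
Case 3: f = 0.02424
Case 4: f = 0.02359
Ranking (highest first): 3, 4, 2, 1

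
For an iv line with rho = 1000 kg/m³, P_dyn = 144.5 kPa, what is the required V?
Formula: P_{dyn} = \frac{1}{2} \rho V^2
Substituting knowns: 144.5 = 0.5·1000·V²/1000
Solving for V: V = √(2·(144.5·1000)/1000) = 17 m/s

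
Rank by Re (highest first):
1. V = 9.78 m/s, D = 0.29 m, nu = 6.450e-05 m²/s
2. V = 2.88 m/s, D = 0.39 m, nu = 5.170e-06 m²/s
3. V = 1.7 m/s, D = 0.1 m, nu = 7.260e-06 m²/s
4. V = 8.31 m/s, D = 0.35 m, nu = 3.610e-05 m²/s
Case 1: Re = 43972
Case 2: Re = 217253
Case 3: Re = 23416
Case 4: Re = 80568
Ranking (highest first): 2, 4, 1, 3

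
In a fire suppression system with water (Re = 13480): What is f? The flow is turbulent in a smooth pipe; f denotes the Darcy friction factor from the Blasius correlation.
Formula: f = \frac{0.316}{Re^{0.25}}
f = 0.316/13480^0.25 = 0.02933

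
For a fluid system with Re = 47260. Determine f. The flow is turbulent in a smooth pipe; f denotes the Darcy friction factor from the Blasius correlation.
Formula: f = \frac{0.316}{Re^{0.25}}
f = 0.316/47260^0.25 = 0.02143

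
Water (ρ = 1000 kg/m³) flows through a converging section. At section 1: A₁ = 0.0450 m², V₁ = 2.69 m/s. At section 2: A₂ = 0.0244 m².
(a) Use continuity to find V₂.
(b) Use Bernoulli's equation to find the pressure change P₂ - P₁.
(a) Continuity: A₁V₁=A₂V₂ -> V₂=A₁V₁/A₂=0.0450*2.69/0.0244=4.96 m/s
(b) Bernoulli: P₂-P₁=0.5*rho*(V₁^2-V₂^2)/1000=0.5*1000*(2.69^2-4.96^2)/1000=-8.683 kPa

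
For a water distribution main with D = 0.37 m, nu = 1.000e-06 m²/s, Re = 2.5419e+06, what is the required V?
Formula: Re = \frac{V D}{\nu}
Substituting knowns: 2.5419e+06 = V·0.37/1.000e-06
Solving for V: V = 2.5419e+06·1.000e-06/0.37 = 6.87 m/s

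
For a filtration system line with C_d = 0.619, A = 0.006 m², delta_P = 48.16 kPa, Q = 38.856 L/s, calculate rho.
Formula: Q = C_d A \sqrt{\frac{2 \Delta P}{\rho}}
Substituting knowns: 38.856 = 0.619·0.006·√(2·(48.16·1000)/rho)·1000
Solving for rho: rho = 2·(48.16·1000)/((38.856/1000)/(0.619·0.006))² = 880 kg/m³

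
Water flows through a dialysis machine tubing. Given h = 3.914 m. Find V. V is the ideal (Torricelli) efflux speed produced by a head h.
Formula: V = \sqrt{2 g h}
V = √(2·9.81·3.914) = 8.763 m/s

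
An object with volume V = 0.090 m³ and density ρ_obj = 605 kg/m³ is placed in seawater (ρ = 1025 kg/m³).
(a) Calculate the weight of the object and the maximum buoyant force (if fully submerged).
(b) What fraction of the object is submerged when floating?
(a) W=rho_obj*g*V=605*9.81*0.090=534.2 N; F_B(max)=rho*g*V=1025*9.81*0.090=905.0 N
(b) Floating fraction=rho_obj/rho=605/1025=0.590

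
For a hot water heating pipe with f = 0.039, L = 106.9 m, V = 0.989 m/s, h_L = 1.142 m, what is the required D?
Formula: h_L = f \frac{L}{D} \frac{V^2}{2g}
Substituting knowns: 1.142 = 0.039·(106.9/D)·0.989²/(2·9.81)
Solving for D: D = 0.039·106.9·0.989²/(2·9.81·1.142) = 0.182 m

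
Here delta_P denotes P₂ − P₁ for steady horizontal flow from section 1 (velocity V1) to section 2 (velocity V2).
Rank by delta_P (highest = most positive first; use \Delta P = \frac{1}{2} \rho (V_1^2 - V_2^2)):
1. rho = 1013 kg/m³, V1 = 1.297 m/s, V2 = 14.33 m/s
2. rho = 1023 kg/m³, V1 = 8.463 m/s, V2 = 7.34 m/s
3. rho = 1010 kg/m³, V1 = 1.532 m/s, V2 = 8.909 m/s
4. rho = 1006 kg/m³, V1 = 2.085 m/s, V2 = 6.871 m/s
Case 1: delta_P = -103.2 kPa
Case 2: delta_P = 9.077 kPa
Case 3: delta_P = -38.9 kPa
Case 4: delta_P = -21.56 kPa
Ranking (highest first): 2, 4, 3, 1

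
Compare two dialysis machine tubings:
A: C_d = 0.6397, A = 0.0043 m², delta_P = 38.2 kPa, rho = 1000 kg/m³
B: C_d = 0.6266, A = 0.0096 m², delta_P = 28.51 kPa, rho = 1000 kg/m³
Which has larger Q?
Q(A) = 24.04 L/s, Q(B) = 45.42 L/s. Answer: B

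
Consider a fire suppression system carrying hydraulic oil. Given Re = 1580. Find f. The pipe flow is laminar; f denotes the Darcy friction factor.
Formula: f = \frac{64}{Re}
f = 64/1580 = 0.04051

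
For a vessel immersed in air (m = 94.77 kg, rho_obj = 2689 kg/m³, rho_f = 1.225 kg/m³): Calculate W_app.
Formula: W_{app} = mg\left(1 - \frac{\rho_f}{\rho_{obj}}\right)
W_app = 94.77·9.81·(1 − 1.225/2689) = 929.3 N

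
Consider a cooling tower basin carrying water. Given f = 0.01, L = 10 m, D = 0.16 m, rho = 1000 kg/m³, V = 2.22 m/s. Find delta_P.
Formula: \Delta P = f \frac{L}{D} \frac{\rho V^2}{2}
delta_P = 0.01·(10/0.16)·0.5·1000·2.22²/1000 = 1.54 kPa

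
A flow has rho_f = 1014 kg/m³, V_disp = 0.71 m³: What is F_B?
Formula: F_B = \rho_f g V_{disp}
F_B = 1014·9.81·0.71 = 7063 N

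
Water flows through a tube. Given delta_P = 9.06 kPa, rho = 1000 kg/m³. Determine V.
Formula: V = \sqrt{\frac{2 \Delta P}{\rho}}
V = √(2·(9.06·1000)/1000) = 4.257 m/s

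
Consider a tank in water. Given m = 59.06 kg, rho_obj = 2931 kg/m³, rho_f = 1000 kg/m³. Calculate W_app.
Formula: W_{app} = mg\left(1 - \frac{\rho_f}{\rho_{obj}}\right)
W_app = 59.06·9.81·(1 − 1000/2931) = 381.7 N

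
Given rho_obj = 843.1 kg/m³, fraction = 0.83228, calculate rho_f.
Formula: f_{sub} = \frac{\rho_{obj}}{\rho_f}
Substituting knowns: 0.83228 = 843.1/rho_f
Solving for rho_f: rho_f = 843.1/0.83228 = 1013 kg/m³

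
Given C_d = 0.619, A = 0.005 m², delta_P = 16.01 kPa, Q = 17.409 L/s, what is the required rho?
Formula: Q = C_d A \sqrt{\frac{2 \Delta P}{\rho}}
Substituting knowns: 17.409 = 0.619·0.005·√(2·(16.01·1000)/rho)·1000
Solving for rho: rho = 2·(16.01·1000)/((17.409/1000)/(0.619·0.005))² = 1012 kg/m³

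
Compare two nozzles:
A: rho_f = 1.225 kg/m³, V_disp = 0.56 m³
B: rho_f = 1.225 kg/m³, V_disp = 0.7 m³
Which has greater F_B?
F_B(A) = 6.73 N, F_B(B) = 8.412 N. Answer: B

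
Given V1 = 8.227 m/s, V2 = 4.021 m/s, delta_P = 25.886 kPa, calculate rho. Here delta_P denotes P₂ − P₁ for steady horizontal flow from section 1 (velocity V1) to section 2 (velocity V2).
Formula: \Delta P = \frac{1}{2} \rho (V_1^2 - V_2^2)
Substituting knowns: 25.886 = 0.5·rho·(8.227² − 4.021²)/1000
Solving for rho: rho = 2·(25.886·1000)/(8.227² − 4.021²) = 1005 kg/m³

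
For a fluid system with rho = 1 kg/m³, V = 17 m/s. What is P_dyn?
Formula: P_{dyn} = \frac{1}{2} \rho V^2
P_dyn = 0.5·1·17²/1000 = 0.1445 kPa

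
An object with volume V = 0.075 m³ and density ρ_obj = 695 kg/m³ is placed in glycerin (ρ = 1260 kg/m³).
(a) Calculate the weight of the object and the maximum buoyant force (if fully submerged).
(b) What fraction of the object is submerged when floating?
(a) W=rho_obj*g*V=695*9.81*0.075=511.3 N; F_B(max)=rho*g*V=1260*9.81*0.075=927.0 N
(b) Floating fraction=rho_obj/rho=695/1260=0.552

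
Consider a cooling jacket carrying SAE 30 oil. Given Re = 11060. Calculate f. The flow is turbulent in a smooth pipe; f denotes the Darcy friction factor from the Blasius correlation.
Formula: f = \frac{0.316}{Re^{0.25}}
f = 0.316/11060^0.25 = 0.03081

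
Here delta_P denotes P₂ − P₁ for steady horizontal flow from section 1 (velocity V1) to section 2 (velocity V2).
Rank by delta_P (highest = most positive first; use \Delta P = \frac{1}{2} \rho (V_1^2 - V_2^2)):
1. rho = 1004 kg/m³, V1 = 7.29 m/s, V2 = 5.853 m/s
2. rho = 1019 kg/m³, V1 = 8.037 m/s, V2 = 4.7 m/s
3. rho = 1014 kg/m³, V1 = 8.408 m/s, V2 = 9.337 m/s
Case 1: delta_P = 9.481 kPa
Case 2: delta_P = 21.66 kPa
Case 3: delta_P = -8.358 kPa
Ranking (highest first): 2, 1, 3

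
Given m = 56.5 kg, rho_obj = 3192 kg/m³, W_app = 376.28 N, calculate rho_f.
Formula: W_{app} = mg\left(1 - \frac{\rho_f}{\rho_{obj}}\right)
Substituting knowns: 376.28 = 56.5·9.81·(1 − rho_f/3192)
Solving for rho_f: rho_f = 3192·(1 − 376.28/(56.5·9.81)) = 1025 kg/m³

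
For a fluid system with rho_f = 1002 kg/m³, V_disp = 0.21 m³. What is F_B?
Formula: F_B = \rho_f g V_{disp}
F_B = 1002·9.81·0.21 = 2064 N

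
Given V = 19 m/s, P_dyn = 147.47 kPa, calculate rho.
Formula: P_{dyn} = \frac{1}{2} \rho V^2
Substituting knowns: 147.47 = 0.5·rho·19²/1000
Solving for rho: rho = 2·(147.47·1000)/19² = 817 kg/m³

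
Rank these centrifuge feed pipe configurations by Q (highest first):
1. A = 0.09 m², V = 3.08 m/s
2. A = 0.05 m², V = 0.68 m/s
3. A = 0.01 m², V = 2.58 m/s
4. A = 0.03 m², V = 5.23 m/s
Case 1: Q = 277.2 L/s
Case 2: Q = 34 L/s
Case 3: Q = 25.8 L/s
Case 4: Q = 156.9 L/s
Ranking (highest first): 1, 4, 2, 3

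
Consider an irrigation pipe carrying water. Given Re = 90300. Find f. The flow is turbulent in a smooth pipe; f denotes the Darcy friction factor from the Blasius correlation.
Formula: f = \frac{0.316}{Re^{0.25}}
f = 0.316/90300^0.25 = 0.01823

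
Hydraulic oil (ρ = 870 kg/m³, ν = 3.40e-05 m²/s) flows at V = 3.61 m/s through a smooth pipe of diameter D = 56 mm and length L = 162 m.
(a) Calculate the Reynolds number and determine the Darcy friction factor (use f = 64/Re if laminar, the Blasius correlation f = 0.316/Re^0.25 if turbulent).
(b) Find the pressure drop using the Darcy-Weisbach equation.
(a) Re = V·D/ν = 3.61·0.056/3.40e-05 = 5945.9 → turbulent (Re > 4000); f = 0.316/Re^0.25 = 0.316/5945.9^0.25 = 0.035986
(b) Darcy-Weisbach: ΔP = f·(L/D)·½ρV²/1000 = 0.035986·(162/0.056)·½·870·3.61²/1000 = 590.2 kPa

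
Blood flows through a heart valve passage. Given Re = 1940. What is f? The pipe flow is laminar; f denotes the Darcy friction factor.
Formula: f = \frac{64}{Re}
f = 64/1940 = 0.03299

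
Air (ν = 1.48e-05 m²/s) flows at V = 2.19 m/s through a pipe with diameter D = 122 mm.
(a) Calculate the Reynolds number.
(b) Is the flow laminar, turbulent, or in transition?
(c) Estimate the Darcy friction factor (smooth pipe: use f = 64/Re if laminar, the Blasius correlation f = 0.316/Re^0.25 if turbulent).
(a) Re = V·D/ν = 2.19·0.122/1.48e-05 = 18053
(b) Flow regime: turbulent (Re > 4000)
(c) Friction factor: f = 0.316/Re^0.25 = 0.316/18053^0.25 = 0.02726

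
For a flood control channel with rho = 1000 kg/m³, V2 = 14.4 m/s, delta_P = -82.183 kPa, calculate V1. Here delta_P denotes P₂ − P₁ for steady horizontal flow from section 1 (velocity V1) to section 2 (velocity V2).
Formula: \Delta P = \frac{1}{2} \rho (V_1^2 - V_2^2)
Substituting knowns: -82.183 = 0.5·1000·(V1² − 14.4²)/1000
Solving for V1: V1 = √(14.4² + 2·(-82.183·1000)/1000) = 6.557 m/s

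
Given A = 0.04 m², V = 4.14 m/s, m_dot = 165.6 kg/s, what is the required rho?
Formula: \dot{m} = \rho A V
Substituting knowns: 165.6 = rho·0.04·4.14
Solving for rho: rho = 165.6/(0.04·4.14) = 1000 kg/m³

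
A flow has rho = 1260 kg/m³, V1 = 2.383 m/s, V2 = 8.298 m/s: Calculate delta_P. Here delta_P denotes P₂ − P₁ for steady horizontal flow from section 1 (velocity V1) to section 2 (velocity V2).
Formula: \Delta P = \frac{1}{2} \rho (V_1^2 - V_2^2)
delta_P = 0.5·1260·(2.383² − 8.298²)/1000 = -39.8 kPa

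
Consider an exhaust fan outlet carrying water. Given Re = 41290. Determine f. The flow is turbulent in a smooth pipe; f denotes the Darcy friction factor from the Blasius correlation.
Formula: f = \frac{0.316}{Re^{0.25}}
f = 0.316/41290^0.25 = 0.02217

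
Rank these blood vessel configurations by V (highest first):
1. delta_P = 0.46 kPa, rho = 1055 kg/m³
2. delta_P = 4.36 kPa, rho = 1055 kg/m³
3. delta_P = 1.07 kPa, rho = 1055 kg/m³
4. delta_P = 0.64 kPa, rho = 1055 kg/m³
Case 1: V = 0.9338 m/s
Case 2: V = 2.875 m/s
Case 3: V = 1.424 m/s
Case 4: V = 1.101 m/s
Ranking (highest first): 2, 3, 4, 1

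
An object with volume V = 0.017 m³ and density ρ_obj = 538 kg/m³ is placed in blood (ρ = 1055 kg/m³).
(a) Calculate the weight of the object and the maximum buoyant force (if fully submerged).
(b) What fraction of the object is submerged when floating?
(a) W=rho_obj*g*V=538*9.81*0.017=89.7 N; F_B(max)=rho*g*V=1055*9.81*0.017=175.9 N
(b) Floating fraction=rho_obj/rho=538/1055=0.510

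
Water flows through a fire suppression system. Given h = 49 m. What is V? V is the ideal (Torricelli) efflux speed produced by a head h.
Formula: V = \sqrt{2 g h}
V = √(2·9.81·49) = 31.01 m/s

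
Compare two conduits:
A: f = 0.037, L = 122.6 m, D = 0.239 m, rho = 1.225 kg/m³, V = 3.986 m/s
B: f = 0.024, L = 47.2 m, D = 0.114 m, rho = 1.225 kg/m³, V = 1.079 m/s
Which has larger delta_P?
delta_P(A) = 0.1847 kPa, delta_P(B) = 0.007086 kPa. Answer: A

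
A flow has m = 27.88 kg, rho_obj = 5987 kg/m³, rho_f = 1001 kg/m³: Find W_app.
Formula: W_{app} = mg\left(1 - \frac{\rho_f}{\rho_{obj}}\right)
W_app = 27.88·9.81·(1 − 1001/5987) = 227.8 N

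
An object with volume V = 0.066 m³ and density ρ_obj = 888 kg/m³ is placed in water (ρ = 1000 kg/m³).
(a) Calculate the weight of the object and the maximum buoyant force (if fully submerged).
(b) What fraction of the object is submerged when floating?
(a) W=rho_obj*g*V=888*9.81*0.066=574.9 N; F_B(max)=rho*g*V=1000*9.81*0.066=647.5 N
(b) Floating fraction=rho_obj/rho=888/1000=0.888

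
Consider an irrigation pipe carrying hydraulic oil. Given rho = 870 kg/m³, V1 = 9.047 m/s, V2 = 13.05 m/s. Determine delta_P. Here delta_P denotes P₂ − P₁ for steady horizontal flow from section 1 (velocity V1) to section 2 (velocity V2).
Formula: \Delta P = \frac{1}{2} \rho (V_1^2 - V_2^2)
delta_P = 0.5·870·(9.047² − 13.05²)/1000 = -38.48 kPa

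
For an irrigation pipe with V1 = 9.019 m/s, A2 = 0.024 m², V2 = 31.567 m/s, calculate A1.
Formula: V_2 = \frac{A_1 V_1}{A_2}
Substituting knowns: 31.567 = A1·9.019/0.024
Solving for A1: A1 = 31.567·0.024/9.019 = 0.084 m²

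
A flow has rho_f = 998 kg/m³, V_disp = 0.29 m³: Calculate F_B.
Formula: F_B = \rho_f g V_{disp}
F_B = 998·9.81·0.29 = 2839 N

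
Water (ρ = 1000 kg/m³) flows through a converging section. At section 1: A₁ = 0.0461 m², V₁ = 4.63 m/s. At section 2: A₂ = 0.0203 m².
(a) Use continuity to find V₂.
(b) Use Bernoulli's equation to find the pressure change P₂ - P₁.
(a) Continuity: A₁V₁=A₂V₂ -> V₂=A₁V₁/A₂=0.0461*4.63/0.0203=10.51 m/s
(b) Bernoulli: P₂-P₁=0.5*rho*(V₁^2-V₂^2)/1000=0.5*1000*(4.63^2-10.51^2)/1000=-44.51 kPa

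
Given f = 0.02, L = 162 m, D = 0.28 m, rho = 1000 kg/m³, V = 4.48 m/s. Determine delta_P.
Formula: \Delta P = f \frac{L}{D} \frac{\rho V^2}{2}
delta_P = 0.02·(162/0.28)·0.5·1000·4.48²/1000 = 116.1 kPa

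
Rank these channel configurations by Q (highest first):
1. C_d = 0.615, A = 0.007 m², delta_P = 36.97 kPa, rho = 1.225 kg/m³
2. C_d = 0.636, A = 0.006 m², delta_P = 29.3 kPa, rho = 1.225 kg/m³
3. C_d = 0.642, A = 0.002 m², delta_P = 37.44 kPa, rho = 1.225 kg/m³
Case 1: Q = 1058 L/s
Case 2: Q = 834.6 L/s
Case 3: Q = 317.5 L/s
Ranking (highest first): 1, 2, 3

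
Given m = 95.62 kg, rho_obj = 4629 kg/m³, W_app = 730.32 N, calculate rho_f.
Formula: W_{app} = mg\left(1 - \frac{\rho_f}{\rho_{obj}}\right)
Substituting knowns: 730.32 = 95.62·9.81·(1 − rho_f/4629)
Solving for rho_f: rho_f = 4629·(1 − 730.32/(95.62·9.81)) = 1025 kg/m³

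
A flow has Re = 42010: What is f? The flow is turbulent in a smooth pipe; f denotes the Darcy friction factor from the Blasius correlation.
Formula: f = \frac{0.316}{Re^{0.25}}
f = 0.316/42010^0.25 = 0.02207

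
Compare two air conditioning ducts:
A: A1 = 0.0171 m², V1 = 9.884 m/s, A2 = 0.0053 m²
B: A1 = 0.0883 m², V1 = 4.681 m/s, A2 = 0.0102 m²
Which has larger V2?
V2(A) = 31.89 m/s, V2(B) = 40.52 m/s. Answer: B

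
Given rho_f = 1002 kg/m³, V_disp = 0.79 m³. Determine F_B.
Formula: F_B = \rho_f g V_{disp}
F_B = 1002·9.81·0.79 = 7765 N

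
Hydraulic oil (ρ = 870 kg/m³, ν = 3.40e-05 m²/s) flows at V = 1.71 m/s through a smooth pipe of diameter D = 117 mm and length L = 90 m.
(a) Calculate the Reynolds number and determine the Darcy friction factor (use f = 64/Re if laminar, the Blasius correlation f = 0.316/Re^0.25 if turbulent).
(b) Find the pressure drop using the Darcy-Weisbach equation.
(a) Re = V·D/ν = 1.71·0.117/3.40e-05 = 5884.4 → turbulent (Re > 4000); f = 0.316/Re^0.25 = 0.316/5884.4^0.25 = 0.03608
(b) Darcy-Weisbach: ΔP = f·(L/D)·½ρV²/1000 = 0.03608·(90/0.117)·½·870·1.71²/1000 = 35.3 kPa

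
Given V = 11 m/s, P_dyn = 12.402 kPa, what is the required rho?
Formula: P_{dyn} = \frac{1}{2} \rho V^2
Substituting knowns: 12.402 = 0.5·rho·11²/1000
Solving for rho: rho = 2·(12.402·1000)/11² = 205 kg/m³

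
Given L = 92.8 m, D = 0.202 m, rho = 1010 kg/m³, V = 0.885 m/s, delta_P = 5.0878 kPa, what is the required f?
Formula: \Delta P = f \frac{L}{D} \frac{\rho V^2}{2}
Substituting knowns: 5.0878 = f·(92.8/0.202)·0.5·1010·0.885²/1000
Solving for f: f = (5.0878·1000)/((92.8/0.202)·0.5·1010·0.885²) = 0.028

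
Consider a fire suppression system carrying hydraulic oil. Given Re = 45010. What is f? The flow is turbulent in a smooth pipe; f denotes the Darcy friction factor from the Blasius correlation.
Formula: f = \frac{0.316}{Re^{0.25}}
f = 0.316/45010^0.25 = 0.0217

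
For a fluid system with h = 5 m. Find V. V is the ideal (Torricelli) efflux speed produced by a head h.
Formula: V = \sqrt{2 g h}
V = √(2·9.81·5) = 9.905 m/s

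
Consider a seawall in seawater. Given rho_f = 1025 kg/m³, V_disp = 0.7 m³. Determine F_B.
Formula: F_B = \rho_f g V_{disp}
F_B = 1025·9.81·0.7 = 7039 N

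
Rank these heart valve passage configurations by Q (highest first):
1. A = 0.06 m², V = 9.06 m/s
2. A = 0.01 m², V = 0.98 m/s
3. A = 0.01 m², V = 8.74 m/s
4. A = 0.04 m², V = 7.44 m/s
Case 1: Q = 543.6 L/s
Case 2: Q = 9.8 L/s
Case 3: Q = 87.4 L/s
Case 4: Q = 297.6 L/s
Ranking (highest first): 1, 4, 3, 2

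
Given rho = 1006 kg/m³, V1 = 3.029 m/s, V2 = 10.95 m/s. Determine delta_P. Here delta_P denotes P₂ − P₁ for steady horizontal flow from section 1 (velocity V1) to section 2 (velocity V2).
Formula: \Delta P = \frac{1}{2} \rho (V_1^2 - V_2^2)
delta_P = 0.5·1006·(3.029² − 10.95²)/1000 = -55.7 kPa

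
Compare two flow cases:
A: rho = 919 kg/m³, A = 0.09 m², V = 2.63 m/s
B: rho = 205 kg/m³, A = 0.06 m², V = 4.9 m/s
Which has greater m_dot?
m_dot(A) = 217.5 kg/s, m_dot(B) = 60.27 kg/s. Answer: A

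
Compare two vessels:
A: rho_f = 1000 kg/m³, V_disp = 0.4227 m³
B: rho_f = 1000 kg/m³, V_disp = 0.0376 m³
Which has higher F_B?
F_B(A) = 4147 N, F_B(B) = 368.9 N. Answer: A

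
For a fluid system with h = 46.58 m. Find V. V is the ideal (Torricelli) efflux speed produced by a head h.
Formula: V = \sqrt{2 g h}
V = √(2·9.81·46.58) = 30.23 m/s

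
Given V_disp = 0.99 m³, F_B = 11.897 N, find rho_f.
Formula: F_B = \rho_f g V_{disp}
Substituting knowns: 11.897 = rho_f·9.81·0.99
Solving for rho_f: rho_f = 11.897/(9.81·0.99) = 1.225 kg/m³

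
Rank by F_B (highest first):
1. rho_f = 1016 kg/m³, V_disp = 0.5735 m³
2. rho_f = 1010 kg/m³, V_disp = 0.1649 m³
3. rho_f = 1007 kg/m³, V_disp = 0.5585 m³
Case 1: F_B = 5716 N
Case 2: F_B = 1634 N
Case 3: F_B = 5517 N
Ranking (highest first): 1, 3, 2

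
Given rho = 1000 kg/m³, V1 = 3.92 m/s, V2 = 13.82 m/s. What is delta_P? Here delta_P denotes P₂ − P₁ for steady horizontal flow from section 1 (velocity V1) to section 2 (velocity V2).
Formula: \Delta P = \frac{1}{2} \rho (V_1^2 - V_2^2)
delta_P = 0.5·1000·(3.92² − 13.82²)/1000 = -87.81 kPa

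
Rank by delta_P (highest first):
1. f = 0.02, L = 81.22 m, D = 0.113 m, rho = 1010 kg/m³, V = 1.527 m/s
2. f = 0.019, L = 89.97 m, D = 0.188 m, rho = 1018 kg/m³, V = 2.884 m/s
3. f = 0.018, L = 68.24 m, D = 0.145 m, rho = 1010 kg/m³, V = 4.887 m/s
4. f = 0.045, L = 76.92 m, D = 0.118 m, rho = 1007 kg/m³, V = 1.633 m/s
Case 1: delta_P = 16.93 kPa
Case 2: delta_P = 38.49 kPa
Case 3: delta_P = 102.2 kPa
Case 4: delta_P = 39.39 kPa
Ranking (highest first): 3, 4, 2, 1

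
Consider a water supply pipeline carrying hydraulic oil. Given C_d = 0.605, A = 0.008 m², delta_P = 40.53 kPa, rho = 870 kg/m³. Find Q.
Formula: Q = C_d A \sqrt{\frac{2 \Delta P}{\rho}}
Q = 0.605·0.008·√(2·(40.53·1000)/870)·1000 = 46.72 L/s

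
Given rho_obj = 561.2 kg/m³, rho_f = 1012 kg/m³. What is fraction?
Formula: f_{sub} = \frac{\rho_{obj}}{\rho_f}
fraction = 561.2/1012 = 0.5545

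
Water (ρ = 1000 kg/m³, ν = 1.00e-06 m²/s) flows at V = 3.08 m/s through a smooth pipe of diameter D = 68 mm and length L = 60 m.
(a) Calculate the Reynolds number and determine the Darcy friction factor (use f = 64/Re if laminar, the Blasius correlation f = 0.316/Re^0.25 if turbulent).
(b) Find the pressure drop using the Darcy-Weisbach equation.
(a) Re = V·D/ν = 3.08·0.068/1.00e-06 = 209440 → turbulent (Re > 4000); f = 0.316/Re^0.25 = 0.316/209440^0.25 = 0.014771 (Blasius is strictly valid for Re ≲ 1e5; used here as the smooth-pipe estimate the problem specifies)
(b) Darcy-Weisbach: ΔP = f·(L/D)·½ρV²/1000 = 0.014771·(60/0.068)·½·1000·3.08²/1000 = 61.82 kPa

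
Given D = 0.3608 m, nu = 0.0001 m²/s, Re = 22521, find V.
Formula: Re = \frac{V D}{\nu}
Substituting knowns: 22521 = V·0.3608/0.0001
Solving for V: V = 22521·0.0001/0.3608 = 6.242 m/s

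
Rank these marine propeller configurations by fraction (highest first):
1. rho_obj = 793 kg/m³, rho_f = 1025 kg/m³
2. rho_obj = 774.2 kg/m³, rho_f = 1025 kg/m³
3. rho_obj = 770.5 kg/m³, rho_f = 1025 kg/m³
Case 1: fraction = 0.7737
Case 2: fraction = 0.7553
Case 3: fraction = 0.7517
Ranking (highest first): 1, 2, 3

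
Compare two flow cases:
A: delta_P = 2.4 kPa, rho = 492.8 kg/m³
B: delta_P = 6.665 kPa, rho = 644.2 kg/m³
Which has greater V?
V(A) = 3.121 m/s, V(B) = 4.549 m/s. Answer: B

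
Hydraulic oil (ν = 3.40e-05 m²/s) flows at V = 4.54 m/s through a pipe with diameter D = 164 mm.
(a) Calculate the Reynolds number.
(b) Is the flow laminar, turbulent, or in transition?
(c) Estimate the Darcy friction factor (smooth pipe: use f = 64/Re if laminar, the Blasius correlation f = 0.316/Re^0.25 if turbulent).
(a) Re = V·D/ν = 4.54·0.164/3.40e-05 = 21899
(b) Flow regime: turbulent (Re > 4000)
(c) Friction factor: f = 0.316/Re^0.25 = 0.316/21899^0.25 = 0.02598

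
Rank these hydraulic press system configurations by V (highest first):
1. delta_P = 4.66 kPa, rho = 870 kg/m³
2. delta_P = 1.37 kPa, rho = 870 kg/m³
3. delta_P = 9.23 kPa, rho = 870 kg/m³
Case 1: V = 3.273 m/s
Case 2: V = 1.775 m/s
Case 3: V = 4.606 m/s
Ranking (highest first): 3, 1, 2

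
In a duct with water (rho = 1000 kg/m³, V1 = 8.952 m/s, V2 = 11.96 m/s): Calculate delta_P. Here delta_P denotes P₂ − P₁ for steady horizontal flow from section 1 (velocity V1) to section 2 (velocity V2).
Formula: \Delta P = \frac{1}{2} \rho (V_1^2 - V_2^2)
delta_P = 0.5·1000·(8.952² − 11.96²)/1000 = -31.45 kPa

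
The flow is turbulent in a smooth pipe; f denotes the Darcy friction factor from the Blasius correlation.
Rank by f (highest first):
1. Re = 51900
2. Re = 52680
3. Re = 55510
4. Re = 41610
Case 1: f = 0.02094
Case 2: f = 0.02086
Case 3: f = 0.02059
Case 4: f = 0.02213
Ranking (highest first): 4, 1, 2, 3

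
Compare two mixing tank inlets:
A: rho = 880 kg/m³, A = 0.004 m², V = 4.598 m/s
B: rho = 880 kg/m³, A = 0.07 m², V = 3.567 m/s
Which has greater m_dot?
m_dot(A) = 16.18 kg/s, m_dot(B) = 219.7 kg/s. Answer: B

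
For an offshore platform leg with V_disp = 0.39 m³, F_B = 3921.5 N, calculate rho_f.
Formula: F_B = \rho_f g V_{disp}
Substituting knowns: 3921.5 = rho_f·9.81·0.39
Solving for rho_f: rho_f = 3921.5/(9.81·0.39) = 1025 kg/m³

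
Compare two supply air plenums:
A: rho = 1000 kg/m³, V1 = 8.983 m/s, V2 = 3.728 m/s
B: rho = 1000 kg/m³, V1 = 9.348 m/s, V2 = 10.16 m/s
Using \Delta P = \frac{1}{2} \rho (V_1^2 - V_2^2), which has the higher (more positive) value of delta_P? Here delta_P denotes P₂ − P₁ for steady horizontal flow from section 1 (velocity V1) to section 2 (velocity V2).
delta_P(A) = 33.4 kPa, delta_P(B) = -7.92 kPa. Answer: A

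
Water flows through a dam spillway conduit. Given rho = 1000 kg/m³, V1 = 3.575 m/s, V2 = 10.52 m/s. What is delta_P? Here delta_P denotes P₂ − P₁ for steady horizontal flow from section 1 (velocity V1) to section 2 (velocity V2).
Formula: \Delta P = \frac{1}{2} \rho (V_1^2 - V_2^2)
delta_P = 0.5·1000·(3.575² − 10.52²)/1000 = -48.94 kPa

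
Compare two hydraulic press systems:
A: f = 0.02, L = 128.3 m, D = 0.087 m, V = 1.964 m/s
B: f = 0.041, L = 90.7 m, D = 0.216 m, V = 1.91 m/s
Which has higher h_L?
h_L(A) = 5.799 m, h_L(B) = 3.201 m. Answer: A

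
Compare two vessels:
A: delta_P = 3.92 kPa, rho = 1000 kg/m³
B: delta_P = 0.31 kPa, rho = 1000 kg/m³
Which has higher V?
V(A) = 2.8 m/s, V(B) = 0.7874 m/s. Answer: A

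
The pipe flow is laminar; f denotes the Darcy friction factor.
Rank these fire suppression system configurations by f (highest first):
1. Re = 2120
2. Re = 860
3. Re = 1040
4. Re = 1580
Case 1: f = 0.03019
Case 2: f = 0.07442
Case 3: f = 0.06154
Case 4: f = 0.04051
Ranking (highest first): 2, 3, 4, 1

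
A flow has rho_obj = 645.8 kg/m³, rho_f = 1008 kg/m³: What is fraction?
Formula: f_{sub} = \frac{\rho_{obj}}{\rho_f}
fraction = 645.8/1008 = 0.6407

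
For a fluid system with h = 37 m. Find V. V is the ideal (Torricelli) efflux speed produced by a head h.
Formula: V = \sqrt{2 g h}
V = √(2·9.81·37) = 26.94 m/s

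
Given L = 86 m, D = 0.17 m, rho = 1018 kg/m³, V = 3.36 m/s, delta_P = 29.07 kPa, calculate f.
Formula: \Delta P = f \frac{L}{D} \frac{\rho V^2}{2}
Substituting knowns: 29.07 = f·(86/0.17)·0.5·1018·3.36²/1000
Solving for f: f = (29.07·1000)/((86/0.17)·0.5·1018·3.36²) = 0.01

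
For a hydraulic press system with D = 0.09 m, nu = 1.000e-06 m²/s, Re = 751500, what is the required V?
Formula: Re = \frac{V D}{\nu}
Substituting knowns: 751500 = V·0.09/1.000e-06
Solving for V: V = 751500·1.000e-06/0.09 = 8.35 m/s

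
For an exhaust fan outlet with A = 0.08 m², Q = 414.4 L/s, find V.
Formula: Q = A V
Substituting knowns: 414.4 = 0.08·V·1000
Solving for V: V = (414.4/1000)/0.08 = 5.18 m/s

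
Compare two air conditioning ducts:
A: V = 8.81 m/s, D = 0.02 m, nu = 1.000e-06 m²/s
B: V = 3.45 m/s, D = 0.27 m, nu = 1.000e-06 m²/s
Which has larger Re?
Re(A) = 176200, Re(B) = 931500. Answer: B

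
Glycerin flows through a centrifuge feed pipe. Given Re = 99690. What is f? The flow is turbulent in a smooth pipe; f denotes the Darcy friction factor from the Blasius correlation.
Formula: f = \frac{0.316}{Re^{0.25}}
f = 0.316/99690^0.25 = 0.01778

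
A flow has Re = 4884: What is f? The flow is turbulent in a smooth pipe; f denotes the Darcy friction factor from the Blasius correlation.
Formula: f = \frac{0.316}{Re^{0.25}}
f = 0.316/4884^0.25 = 0.0378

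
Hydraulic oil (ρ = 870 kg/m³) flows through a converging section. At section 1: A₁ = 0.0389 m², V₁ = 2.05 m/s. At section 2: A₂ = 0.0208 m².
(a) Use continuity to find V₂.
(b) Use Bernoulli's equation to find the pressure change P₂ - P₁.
(a) Continuity: A₁V₁=A₂V₂ -> V₂=A₁V₁/A₂=0.0389*2.05/0.0208=3.83 m/s
(b) Bernoulli: P₂-P₁=0.5*rho*(V₁^2-V₂^2)/1000=0.5*870*(2.05^2-3.83^2)/1000=-4.553 kPa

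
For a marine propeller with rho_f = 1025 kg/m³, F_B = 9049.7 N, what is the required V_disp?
Formula: F_B = \rho_f g V_{disp}
Substituting knowns: 9049.7 = 1025·9.81·V_disp
Solving for V_disp: V_disp = 9049.7/(1025·9.81) = 0.9 m³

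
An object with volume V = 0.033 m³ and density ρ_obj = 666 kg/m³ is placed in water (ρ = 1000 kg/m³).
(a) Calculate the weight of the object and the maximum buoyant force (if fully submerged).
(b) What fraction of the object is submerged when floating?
(a) W=rho_obj*g*V=666*9.81*0.033=215.6 N; F_B(max)=rho*g*V=1000*9.81*0.033=323.7 N
(b) Floating fraction=rho_obj/rho=666/1000=0.666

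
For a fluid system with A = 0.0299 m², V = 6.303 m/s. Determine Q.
Formula: Q = A V
Q = 0.0299·6.303·1000 = 188.5 L/s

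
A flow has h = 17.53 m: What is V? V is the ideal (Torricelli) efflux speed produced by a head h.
Formula: V = \sqrt{2 g h}
V = √(2·9.81·17.53) = 18.55 m/s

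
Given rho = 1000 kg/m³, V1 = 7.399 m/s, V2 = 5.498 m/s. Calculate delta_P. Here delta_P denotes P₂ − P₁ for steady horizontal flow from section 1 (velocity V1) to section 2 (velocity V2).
Formula: \Delta P = \frac{1}{2} \rho (V_1^2 - V_2^2)
delta_P = 0.5·1000·(7.399² − 5.498²)/1000 = 12.26 kPa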